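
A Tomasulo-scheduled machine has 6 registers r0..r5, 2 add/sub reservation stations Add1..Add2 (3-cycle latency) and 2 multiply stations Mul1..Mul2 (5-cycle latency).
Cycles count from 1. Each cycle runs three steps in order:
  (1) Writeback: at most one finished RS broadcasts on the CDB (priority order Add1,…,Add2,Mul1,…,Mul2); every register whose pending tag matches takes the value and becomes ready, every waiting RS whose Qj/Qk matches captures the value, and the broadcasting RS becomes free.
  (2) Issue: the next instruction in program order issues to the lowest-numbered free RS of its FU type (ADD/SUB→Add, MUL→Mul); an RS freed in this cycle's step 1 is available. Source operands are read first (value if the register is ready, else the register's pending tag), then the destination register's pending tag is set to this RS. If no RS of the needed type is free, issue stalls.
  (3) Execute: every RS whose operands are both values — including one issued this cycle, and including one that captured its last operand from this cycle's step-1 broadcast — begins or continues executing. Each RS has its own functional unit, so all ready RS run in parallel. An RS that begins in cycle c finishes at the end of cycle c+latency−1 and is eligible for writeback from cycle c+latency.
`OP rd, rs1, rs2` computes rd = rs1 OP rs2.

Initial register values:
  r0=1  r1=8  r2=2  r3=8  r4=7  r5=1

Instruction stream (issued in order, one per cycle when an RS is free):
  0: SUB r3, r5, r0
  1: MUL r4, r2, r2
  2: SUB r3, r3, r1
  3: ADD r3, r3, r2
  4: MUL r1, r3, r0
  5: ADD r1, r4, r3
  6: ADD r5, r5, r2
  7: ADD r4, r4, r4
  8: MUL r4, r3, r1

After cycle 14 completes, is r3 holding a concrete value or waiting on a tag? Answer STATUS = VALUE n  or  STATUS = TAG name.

STATUS = VALUE -6

cycle 1: issue SUB r3<-Add1 // r0:1,r1:8,r2:2,r3:Add1,r4:7,r5:1
cycle 2: issue MUL r4<-Mul1 // r0:1,r1:8,r2:2,r3:Add1,r4:Mul1,r5:1
cycle 3: issue SUB r3<-Add2 // r0:1,r1:8,r2:2,r3:Add2,r4:Mul1,r5:1
cycle 4: CDB Add1=0; issue ADD r3<-Add1 // r0:1,r1:8,r2:2,r3:Add1,r4:Mul1,r5:1
cycle 5: issue MUL r1<-Mul2 // r0:1,r1:Mul2,r2:2,r3:Add1,r4:Mul1,r5:1
cycle 6: stall // r0:1,r1:Mul2,r2:2,r3:Add1,r4:Mul1,r5:1
cycle 7: CDB Add2=-8; issue ADD r1<-Add2 // r0:1,r1:Add2,r2:2,r3:Add1,r4:Mul1,r5:1
cycle 8: CDB Mul1=4; stall // r0:1,r1:Add2,r2:2,r3:Add1,r4:4,r5:1
cycle 9: stall // r0:1,r1:Add2,r2:2,r3:Add1,r4:4,r5:1
cycle 10: CDB Add1=-6; issue ADD r5<-Add1 // r0:1,r1:Add2,r2:2,r3:-6,r4:4,r5:Add1
cycle 11: stall // r0:1,r1:Add2,r2:2,r3:-6,r4:4,r5:Add1
cycle 12: stall // r0:1,r1:Add2,r2:2,r3:-6,r4:4,r5:Add1
cycle 13: CDB Add1=3; issue ADD r4<-Add1 // r0:1,r1:Add2,r2:2,r3:-6,r4:Add1,r5:3
cycle 14: CDB Add2=-2; issue MUL r4<-Mul1 // r0:1,r1:-2,r2:2,r3:-6,r4:Mul1,r5:3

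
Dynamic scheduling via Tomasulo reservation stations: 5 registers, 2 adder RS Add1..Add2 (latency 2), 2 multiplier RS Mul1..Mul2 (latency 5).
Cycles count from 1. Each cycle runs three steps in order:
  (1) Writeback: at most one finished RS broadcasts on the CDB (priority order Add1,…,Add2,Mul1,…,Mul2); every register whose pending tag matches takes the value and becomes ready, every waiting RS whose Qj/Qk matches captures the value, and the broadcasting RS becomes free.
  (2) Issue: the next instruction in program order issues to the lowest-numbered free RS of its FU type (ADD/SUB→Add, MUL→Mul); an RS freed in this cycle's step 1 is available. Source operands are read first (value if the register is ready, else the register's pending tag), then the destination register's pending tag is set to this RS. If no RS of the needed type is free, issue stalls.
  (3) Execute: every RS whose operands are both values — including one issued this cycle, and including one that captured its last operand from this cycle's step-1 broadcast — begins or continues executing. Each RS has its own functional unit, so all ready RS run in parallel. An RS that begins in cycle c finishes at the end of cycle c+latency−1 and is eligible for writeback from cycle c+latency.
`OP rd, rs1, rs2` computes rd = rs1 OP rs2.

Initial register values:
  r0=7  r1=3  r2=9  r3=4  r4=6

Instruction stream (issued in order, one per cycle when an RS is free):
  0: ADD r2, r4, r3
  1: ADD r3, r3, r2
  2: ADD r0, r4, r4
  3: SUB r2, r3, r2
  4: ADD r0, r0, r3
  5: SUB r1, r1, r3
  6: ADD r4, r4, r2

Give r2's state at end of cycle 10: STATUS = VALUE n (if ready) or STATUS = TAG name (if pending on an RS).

STATUS = VALUE 4

cycle 1: issue ADD r2<-Add1 // r0:7,r1:3,r2:Add1,r3:4,r4:6
cycle 2: issue ADD r3<-Add2 // r0:7,r1:3,r2:Add1,r3:Add2,r4:6
cycle 3: CDB Add1=10; issue ADD r0<-Add1 // r0:Add1,r1:3,r2:10,r3:Add2,r4:6
cycle 4: stall // r0:Add1,r1:3,r2:10,r3:Add2,r4:6
cycle 5: CDB Add1=12; issue SUB r2<-Add1 // r0:12,r1:3,r2:Add1,r3:Add2,r4:6
cycle 6: CDB Add2=14; issue ADD r0<-Add2 // r0:Add2,r1:3,r2:Add1,r3:14,r4:6
cycle 7: stall // r0:Add2,r1:3,r2:Add1,r3:14,r4:6
cycle 8: CDB Add1=4; issue SUB r1<-Add1 // r0:Add2,r1:Add1,r2:4,r3:14,r4:6
cycle 9: CDB Add2=26; issue ADD r4<-Add2 // r0:26,r1:Add1,r2:4,r3:14,r4:Add2
cycle 10: CDB Add1=-11 // r0:26,r1:-11,r2:4,r3:14,r4:Add2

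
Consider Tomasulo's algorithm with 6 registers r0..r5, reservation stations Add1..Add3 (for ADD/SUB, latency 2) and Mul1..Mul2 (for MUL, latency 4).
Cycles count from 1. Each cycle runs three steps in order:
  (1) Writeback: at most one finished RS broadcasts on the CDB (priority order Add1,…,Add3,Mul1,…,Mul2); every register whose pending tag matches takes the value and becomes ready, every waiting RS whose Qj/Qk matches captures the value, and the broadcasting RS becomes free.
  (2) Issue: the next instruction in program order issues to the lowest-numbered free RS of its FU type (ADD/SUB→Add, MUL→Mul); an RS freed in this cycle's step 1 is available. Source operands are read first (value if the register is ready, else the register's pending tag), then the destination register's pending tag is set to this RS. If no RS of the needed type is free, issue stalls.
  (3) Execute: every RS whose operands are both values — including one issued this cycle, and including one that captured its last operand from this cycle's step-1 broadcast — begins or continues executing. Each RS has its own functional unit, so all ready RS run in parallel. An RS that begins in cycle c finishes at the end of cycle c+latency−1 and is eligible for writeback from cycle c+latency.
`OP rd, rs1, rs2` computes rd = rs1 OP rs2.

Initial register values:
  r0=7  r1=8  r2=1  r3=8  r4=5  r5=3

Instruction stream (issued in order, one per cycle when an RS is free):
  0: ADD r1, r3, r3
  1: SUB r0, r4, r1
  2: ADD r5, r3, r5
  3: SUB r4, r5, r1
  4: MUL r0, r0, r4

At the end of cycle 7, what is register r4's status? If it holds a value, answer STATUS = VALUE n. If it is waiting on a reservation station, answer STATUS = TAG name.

cycle 1: issue ADD r1<-Add1 // r0:7,r1:Add1,r2:1,r3:8,r4:5,r5:3
cycle 2: issue SUB r0<-Add2 // r0:Add2,r1:Add1,r2:1,r3:8,r4:5,r5:3
cycle 3: CDB Add1=16; issue ADD r5<-Add1 // r0:Add2,r1:16,r2:1,r3:8,r4:5,r5:Add1
cycle 4: issue SUB r4<-Add3 // r0:Add2,r1:16,r2:1,r3:8,r4:Add3,r5:Add1
cycle 5: CDB Add1=11; issue MUL r0<-Mul1 // r0:Mul1,r1:16,r2:1,r3:8,r4:Add3,r5:11
cycle 6: CDB Add2=-11 // r0:Mul1,r1:16,r2:1,r3:8,r4:Add3,r5:11
cycle 7: CDB Add3=-5 // r0:Mul1,r1:16,r2:1,r3:8,r4:-5,r5:11

STATUS = VALUE -5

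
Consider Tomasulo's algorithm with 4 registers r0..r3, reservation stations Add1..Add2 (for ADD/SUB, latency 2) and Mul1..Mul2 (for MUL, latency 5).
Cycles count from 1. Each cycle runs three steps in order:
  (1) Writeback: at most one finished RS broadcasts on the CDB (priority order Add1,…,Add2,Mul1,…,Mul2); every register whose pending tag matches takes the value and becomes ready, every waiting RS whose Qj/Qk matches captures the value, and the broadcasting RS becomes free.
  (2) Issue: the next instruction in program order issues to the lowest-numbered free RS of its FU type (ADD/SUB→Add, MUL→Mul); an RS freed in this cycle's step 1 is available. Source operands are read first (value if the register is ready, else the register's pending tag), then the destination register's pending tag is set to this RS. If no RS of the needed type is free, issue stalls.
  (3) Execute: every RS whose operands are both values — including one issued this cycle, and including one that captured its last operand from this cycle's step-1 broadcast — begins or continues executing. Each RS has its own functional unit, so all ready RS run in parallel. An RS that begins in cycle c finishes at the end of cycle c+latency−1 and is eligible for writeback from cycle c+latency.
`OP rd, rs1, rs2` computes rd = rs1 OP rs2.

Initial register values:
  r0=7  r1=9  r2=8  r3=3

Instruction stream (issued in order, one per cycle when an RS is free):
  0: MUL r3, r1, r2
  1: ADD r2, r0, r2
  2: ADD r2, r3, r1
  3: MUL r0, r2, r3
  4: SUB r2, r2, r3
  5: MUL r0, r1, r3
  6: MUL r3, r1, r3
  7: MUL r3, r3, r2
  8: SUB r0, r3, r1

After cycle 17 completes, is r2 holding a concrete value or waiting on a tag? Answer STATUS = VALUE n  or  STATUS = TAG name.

STATUS = VALUE 9

cycle 1: issue MUL r3<-Mul1 // r0:7,r1:9,r2:8,r3:Mul1
cycle 2: issue ADD r2<-Add1 // r0:7,r1:9,r2:Add1,r3:Mul1
cycle 3: issue ADD r2<-Add2 // r0:7,r1:9,r2:Add2,r3:Mul1
cycle 4: CDB Add1=15; issue MUL r0<-Mul2 // r0:Mul2,r1:9,r2:Add2,r3:Mul1
cycle 5: issue SUB r2<-Add1 // r0:Mul2,r1:9,r2:Add1,r3:Mul1
cycle 6: CDB Mul1=72; issue MUL r0<-Mul1 // r0:Mul1,r1:9,r2:Add1,r3:72
cycle 7: stall // r0:Mul1,r1:9,r2:Add1,r3:72
cycle 8: CDB Add2=81; stall // r0:Mul1,r1:9,r2:Add1,r3:72
cycle 9: stall // r0:Mul1,r1:9,r2:Add1,r3:72
cycle 10: CDB Add1=9; stall // r0:Mul1,r1:9,r2:9,r3:72
cycle 11: CDB Mul1=648; issue MUL r3<-Mul1 // r0:648,r1:9,r2:9,r3:Mul1
cycle 12: stall // r0:648,r1:9,r2:9,r3:Mul1
cycle 13: CDB Mul2=5832; issue MUL r3<-Mul2 // r0:648,r1:9,r2:9,r3:Mul2
cycle 14: issue SUB r0<-Add1 // r0:Add1,r1:9,r2:9,r3:Mul2
cycle 15: - // r0:Add1,r1:9,r2:9,r3:Mul2
cycle 16: CDB Mul1=648 // r0:Add1,r1:9,r2:9,r3:Mul2
cycle 17: - // r0:Add1,r1:9,r2:9,r3:Mul2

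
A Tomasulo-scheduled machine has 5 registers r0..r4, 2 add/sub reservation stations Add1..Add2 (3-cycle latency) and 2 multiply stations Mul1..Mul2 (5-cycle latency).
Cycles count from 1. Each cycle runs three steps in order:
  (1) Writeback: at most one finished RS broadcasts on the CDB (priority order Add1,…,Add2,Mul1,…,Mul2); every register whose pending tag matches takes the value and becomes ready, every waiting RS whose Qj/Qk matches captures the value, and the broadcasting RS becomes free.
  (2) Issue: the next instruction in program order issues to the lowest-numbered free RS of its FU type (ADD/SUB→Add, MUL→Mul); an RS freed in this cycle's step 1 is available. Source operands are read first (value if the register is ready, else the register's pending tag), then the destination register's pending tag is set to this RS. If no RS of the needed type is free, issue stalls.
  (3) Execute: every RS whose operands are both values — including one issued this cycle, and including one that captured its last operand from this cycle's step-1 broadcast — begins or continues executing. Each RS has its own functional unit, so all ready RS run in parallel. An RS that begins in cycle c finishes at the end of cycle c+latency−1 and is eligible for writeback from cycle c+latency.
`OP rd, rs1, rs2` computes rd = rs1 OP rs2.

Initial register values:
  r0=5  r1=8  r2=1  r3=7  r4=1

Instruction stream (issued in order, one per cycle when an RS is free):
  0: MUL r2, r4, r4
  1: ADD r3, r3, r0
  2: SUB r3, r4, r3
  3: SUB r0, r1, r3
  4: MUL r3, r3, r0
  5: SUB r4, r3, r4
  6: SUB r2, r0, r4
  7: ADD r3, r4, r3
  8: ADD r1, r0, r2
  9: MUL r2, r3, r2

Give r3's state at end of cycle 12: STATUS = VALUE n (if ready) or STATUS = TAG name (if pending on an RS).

  c1: issue MUL r2<-Mul1  regs: r0:5,r1:8,r2:Mul1,r3:7,r4:1
  c2: issue ADD r3<-Add1  regs: r0:5,r1:8,r2:Mul1,r3:Add1,r4:1
  c3: issue SUB r3<-Add2  regs: r0:5,r1:8,r2:Mul1,r3:Add2,r4:1
  c4: stall  regs: r0:5,r1:8,r2:Mul1,r3:Add2,r4:1
  c5: CDB Add1=12; issue SUB r0<-Add1  regs: r0:Add1,r1:8,r2:Mul1,r3:Add2,r4:1
  c6: CDB Mul1=1; issue MUL r3<-Mul1  regs: r0:Add1,r1:8,r2:1,r3:Mul1,r4:1
  c7: stall  regs: r0:Add1,r1:8,r2:1,r3:Mul1,r4:1
  c8: CDB Add2=-11; issue SUB r4<-Add2  regs: r0:Add1,r1:8,r2:1,r3:Mul1,r4:Add2
  c9: stall  regs: r0:Add1,r1:8,r2:1,r3:Mul1,r4:Add2
  c10: stall  regs: r0:Add1,r1:8,r2:1,r3:Mul1,r4:Add2
  c11: CDB Add1=19; issue SUB r2<-Add1  regs: r0:19,r1:8,r2:Add1,r3:Mul1,r4:Add2
  c12: stall  regs: r0:19,r1:8,r2:Add1,r3:Mul1,r4:Add2

STATUS = TAG Mul1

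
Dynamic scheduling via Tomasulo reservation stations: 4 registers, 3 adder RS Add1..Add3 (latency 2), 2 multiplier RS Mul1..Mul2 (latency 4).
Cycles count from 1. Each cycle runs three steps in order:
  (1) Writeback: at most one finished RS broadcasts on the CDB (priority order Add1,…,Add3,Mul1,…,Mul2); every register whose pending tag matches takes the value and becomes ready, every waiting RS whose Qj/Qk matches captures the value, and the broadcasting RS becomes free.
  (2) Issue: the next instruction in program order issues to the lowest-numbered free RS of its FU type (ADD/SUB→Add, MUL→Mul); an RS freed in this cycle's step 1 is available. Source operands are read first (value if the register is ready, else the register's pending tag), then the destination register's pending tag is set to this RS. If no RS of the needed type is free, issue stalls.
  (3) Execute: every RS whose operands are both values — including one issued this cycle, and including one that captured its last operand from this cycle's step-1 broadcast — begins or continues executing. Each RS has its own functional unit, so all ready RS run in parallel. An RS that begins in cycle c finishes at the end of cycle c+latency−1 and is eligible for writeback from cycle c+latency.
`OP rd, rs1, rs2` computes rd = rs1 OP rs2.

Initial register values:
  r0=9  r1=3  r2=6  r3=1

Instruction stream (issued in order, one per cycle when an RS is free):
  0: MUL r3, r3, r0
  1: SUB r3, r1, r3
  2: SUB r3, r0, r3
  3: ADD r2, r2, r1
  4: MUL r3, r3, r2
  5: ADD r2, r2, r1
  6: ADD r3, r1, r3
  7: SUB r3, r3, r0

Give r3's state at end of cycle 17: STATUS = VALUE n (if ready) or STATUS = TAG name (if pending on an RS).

STATUS = VALUE 129

cycle 1: issue MUL r3<-Mul1 // r0:9,r1:3,r2:6,r3:Mul1
cycle 2: issue SUB r3<-Add1 // r0:9,r1:3,r2:6,r3:Add1
cycle 3: issue SUB r3<-Add2 // r0:9,r1:3,r2:6,r3:Add2
cycle 4: issue ADD r2<-Add3 // r0:9,r1:3,r2:Add3,r3:Add2
cycle 5: CDB Mul1=9; issue MUL r3<-Mul1 // r0:9,r1:3,r2:Add3,r3:Mul1
cycle 6: CDB Add3=9; issue ADD r2<-Add3 // r0:9,r1:3,r2:Add3,r3:Mul1
cycle 7: CDB Add1=-6; issue ADD r3<-Add1 // r0:9,r1:3,r2:Add3,r3:Add1
cycle 8: CDB Add3=12; issue SUB r3<-Add3 // r0:9,r1:3,r2:12,r3:Add3
cycle 9: CDB Add2=15 // r0:9,r1:3,r2:12,r3:Add3
cycle 10: - // r0:9,r1:3,r2:12,r3:Add3
cycle 11: - // r0:9,r1:3,r2:12,r3:Add3
cycle 12: - // r0:9,r1:3,r2:12,r3:Add3
cycle 13: CDB Mul1=135 // r0:9,r1:3,r2:12,r3:Add3
cycle 14: - // r0:9,r1:3,r2:12,r3:Add3
cycle 15: CDB Add1=138 // r0:9,r1:3,r2:12,r3:Add3
cycle 16: - // r0:9,r1:3,r2:12,r3:Add3
cycle 17: CDB Add3=129 // r0:9,r1:3,r2:12,r3:129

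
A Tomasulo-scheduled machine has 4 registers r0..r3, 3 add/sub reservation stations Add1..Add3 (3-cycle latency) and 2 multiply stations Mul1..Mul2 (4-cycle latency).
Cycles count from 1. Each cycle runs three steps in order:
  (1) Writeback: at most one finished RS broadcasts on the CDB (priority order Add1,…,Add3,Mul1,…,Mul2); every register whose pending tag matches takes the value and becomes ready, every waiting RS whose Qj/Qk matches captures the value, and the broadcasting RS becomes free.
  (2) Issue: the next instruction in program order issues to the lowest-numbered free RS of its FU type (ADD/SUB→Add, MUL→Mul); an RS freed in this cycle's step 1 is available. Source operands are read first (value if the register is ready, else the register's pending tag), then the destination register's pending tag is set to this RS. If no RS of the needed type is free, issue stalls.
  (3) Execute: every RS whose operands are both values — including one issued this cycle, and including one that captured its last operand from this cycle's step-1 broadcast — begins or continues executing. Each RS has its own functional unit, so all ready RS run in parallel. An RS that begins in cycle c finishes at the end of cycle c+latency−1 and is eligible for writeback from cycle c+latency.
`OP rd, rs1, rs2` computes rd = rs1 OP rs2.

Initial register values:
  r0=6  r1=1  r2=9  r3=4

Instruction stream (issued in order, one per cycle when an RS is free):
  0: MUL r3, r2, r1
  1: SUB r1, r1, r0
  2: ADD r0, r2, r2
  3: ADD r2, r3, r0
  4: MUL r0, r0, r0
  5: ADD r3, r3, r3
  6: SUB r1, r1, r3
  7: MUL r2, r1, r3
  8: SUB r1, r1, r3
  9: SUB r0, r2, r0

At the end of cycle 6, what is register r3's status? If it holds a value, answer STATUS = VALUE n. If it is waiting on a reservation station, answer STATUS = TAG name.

cycle 1: issue MUL r3<-Mul1 // r0:6,r1:1,r2:9,r3:Mul1
cycle 2: issue SUB r1<-Add1 // r0:6,r1:Add1,r2:9,r3:Mul1
cycle 3: issue ADD r0<-Add2 // r0:Add2,r1:Add1,r2:9,r3:Mul1
cycle 4: issue ADD r2<-Add3 // r0:Add2,r1:Add1,r2:Add3,r3:Mul1
cycle 5: CDB Add1=-5; issue MUL r0<-Mul2 // r0:Mul2,r1:-5,r2:Add3,r3:Mul1
cycle 6: CDB Add2=18; issue ADD r3<-Add1 // r0:Mul2,r1:-5,r2:Add3,r3:Add1

STATUS = TAG Add1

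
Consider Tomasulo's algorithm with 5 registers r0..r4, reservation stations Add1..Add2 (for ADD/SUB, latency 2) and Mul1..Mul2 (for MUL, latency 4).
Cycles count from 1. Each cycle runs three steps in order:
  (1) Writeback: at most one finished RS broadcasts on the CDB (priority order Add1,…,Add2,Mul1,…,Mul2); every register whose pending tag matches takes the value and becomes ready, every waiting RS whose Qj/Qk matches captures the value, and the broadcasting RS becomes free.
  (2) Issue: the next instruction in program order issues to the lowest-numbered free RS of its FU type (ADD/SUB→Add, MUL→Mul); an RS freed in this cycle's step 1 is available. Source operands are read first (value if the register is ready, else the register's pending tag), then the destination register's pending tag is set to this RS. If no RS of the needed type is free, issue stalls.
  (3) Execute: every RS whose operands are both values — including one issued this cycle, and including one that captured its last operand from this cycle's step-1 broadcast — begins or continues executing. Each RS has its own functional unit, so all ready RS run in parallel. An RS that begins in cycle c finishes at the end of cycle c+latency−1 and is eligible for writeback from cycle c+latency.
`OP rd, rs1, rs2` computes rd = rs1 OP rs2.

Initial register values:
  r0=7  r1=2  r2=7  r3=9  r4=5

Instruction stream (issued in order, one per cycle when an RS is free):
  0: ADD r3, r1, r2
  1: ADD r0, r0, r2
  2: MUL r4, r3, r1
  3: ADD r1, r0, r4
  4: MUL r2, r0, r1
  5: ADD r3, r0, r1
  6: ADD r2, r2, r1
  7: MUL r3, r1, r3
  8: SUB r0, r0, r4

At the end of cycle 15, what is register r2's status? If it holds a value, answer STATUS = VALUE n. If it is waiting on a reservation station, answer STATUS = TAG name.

cycle 1: issue ADD r3<-Add1 // r0:7,r1:2,r2:7,r3:Add1,r4:5
cycle 2: issue ADD r0<-Add2 // r0:Add2,r1:2,r2:7,r3:Add1,r4:5
cycle 3: CDB Add1=9; issue MUL r4<-Mul1 // r0:Add2,r1:2,r2:7,r3:9,r4:Mul1
cycle 4: CDB Add2=14; issue ADD r1<-Add1 // r0:14,r1:Add1,r2:7,r3:9,r4:Mul1
cycle 5: issue MUL r2<-Mul2 // r0:14,r1:Add1,r2:Mul2,r3:9,r4:Mul1
cycle 6: issue ADD r3<-Add2 // r0:14,r1:Add1,r2:Mul2,r3:Add2,r4:Mul1
cycle 7: CDB Mul1=18; stall // r0:14,r1:Add1,r2:Mul2,r3:Add2,r4:18
cycle 8: stall // r0:14,r1:Add1,r2:Mul2,r3:Add2,r4:18
cycle 9: CDB Add1=32; issue ADD r2<-Add1 // r0:14,r1:32,r2:Add1,r3:Add2,r4:18
cycle 10: issue MUL r3<-Mul1 // r0:14,r1:32,r2:Add1,r3:Mul1,r4:18
cycle 11: CDB Add2=46; issue SUB r0<-Add2 // r0:Add2,r1:32,r2:Add1,r3:Mul1,r4:18
cycle 12: - // r0:Add2,r1:32,r2:Add1,r3:Mul1,r4:18
cycle 13: CDB Add2=-4 // r0:-4,r1:32,r2:Add1,r3:Mul1,r4:18
cycle 14: CDB Mul2=448 // r0:-4,r1:32,r2:Add1,r3:Mul1,r4:18
cycle 15: CDB Mul1=1472 // r0:-4,r1:32,r2:Add1,r3:1472,r4:18

STATUS = TAG Add1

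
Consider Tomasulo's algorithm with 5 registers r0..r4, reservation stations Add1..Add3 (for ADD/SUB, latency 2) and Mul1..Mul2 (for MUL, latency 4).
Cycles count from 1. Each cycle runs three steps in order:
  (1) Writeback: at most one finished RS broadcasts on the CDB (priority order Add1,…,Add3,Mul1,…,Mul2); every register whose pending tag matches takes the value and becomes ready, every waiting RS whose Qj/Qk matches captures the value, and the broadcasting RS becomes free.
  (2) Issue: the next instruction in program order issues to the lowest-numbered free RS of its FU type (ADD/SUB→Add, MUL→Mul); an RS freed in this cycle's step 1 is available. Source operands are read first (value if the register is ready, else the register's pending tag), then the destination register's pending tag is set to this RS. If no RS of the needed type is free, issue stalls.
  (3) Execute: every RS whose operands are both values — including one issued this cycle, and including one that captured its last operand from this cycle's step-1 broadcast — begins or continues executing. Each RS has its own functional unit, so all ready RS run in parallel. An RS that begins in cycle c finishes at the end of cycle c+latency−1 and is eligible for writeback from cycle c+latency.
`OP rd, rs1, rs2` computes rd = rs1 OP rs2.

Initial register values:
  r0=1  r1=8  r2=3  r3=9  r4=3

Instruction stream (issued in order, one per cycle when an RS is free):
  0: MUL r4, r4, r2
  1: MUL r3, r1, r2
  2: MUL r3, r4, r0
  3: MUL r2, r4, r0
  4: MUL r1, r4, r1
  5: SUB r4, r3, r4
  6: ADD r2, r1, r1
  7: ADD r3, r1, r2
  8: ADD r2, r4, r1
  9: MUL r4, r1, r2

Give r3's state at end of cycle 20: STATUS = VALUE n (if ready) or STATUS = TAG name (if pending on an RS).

c1: issue MUL r4<-Mul1 | r0:1,r1:8,r2:3,r3:9,r4:Mul1
c2: issue MUL r3<-Mul2 | r0:1,r1:8,r2:3,r3:Mul2,r4:Mul1
c3: stall | r0:1,r1:8,r2:3,r3:Mul2,r4:Mul1
c4: stall | r0:1,r1:8,r2:3,r3:Mul2,r4:Mul1
c5: CDB Mul1=9; issue MUL r3<-Mul1 | r0:1,r1:8,r2:3,r3:Mul1,r4:9
c6: CDB Mul2=24; issue MUL r2<-Mul2 | r0:1,r1:8,r2:Mul2,r3:Mul1,r4:9
c7: stall | r0:1,r1:8,r2:Mul2,r3:Mul1,r4:9
c8: stall | r0:1,r1:8,r2:Mul2,r3:Mul1,r4:9
c9: CDB Mul1=9; issue MUL r1<-Mul1 | r0:1,r1:Mul1,r2:Mul2,r3:9,r4:9
c10: CDB Mul2=9; issue SUB r4<-Add1 | r0:1,r1:Mul1,r2:9,r3:9,r4:Add1
c11: issue ADD r2<-Add2 | r0:1,r1:Mul1,r2:Add2,r3:9,r4:Add1
c12: CDB Add1=0; issue ADD r3<-Add1 | r0:1,r1:Mul1,r2:Add2,r3:Add1,r4:0
c13: CDB Mul1=72; issue ADD r2<-Add3 | r0:1,r1:72,r2:Add3,r3:Add1,r4:0
c14: issue MUL r4<-Mul1 | r0:1,r1:72,r2:Add3,r3:Add1,r4:Mul1
c15: CDB Add2=144 | r0:1,r1:72,r2:Add3,r3:Add1,r4:Mul1
c16: CDB Add3=72 | r0:1,r1:72,r2:72,r3:Add1,r4:Mul1
c17: CDB Add1=216 | r0:1,r1:72,r2:72,r3:216,r4:Mul1
c18: - | r0:1,r1:72,r2:72,r3:216,r4:Mul1
c19: - | r0:1,r1:72,r2:72,r3:216,r4:Mul1
c20: CDB Mul1=5184 | r0:1,r1:72,r2:72,r3:216,r4:5184

STATUS = VALUE 216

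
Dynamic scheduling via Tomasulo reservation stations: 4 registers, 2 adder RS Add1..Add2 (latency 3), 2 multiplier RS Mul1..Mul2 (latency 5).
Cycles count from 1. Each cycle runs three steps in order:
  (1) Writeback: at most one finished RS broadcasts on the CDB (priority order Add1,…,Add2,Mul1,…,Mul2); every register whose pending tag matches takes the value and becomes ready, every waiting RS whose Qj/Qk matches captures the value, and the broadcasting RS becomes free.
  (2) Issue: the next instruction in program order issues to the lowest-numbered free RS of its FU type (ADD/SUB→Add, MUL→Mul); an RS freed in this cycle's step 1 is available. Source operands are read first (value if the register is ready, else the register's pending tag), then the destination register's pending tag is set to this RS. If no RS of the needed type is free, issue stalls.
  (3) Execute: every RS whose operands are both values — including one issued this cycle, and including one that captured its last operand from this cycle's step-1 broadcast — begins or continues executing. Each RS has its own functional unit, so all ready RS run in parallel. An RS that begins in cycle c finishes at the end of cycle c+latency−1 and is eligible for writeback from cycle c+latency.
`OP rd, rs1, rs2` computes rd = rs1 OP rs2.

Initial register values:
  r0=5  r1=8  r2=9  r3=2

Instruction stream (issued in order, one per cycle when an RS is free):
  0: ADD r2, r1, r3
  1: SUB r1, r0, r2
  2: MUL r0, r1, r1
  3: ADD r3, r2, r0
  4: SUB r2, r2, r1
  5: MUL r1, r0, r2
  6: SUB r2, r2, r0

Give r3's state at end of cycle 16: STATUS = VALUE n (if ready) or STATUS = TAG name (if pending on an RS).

c1: issue ADD r2<-Add1 | r0:5,r1:8,r2:Add1,r3:2
c2: issue SUB r1<-Add2 | r0:5,r1:Add2,r2:Add1,r3:2
c3: issue MUL r0<-Mul1 | r0:Mul1,r1:Add2,r2:Add1,r3:2
c4: CDB Add1=10; issue ADD r3<-Add1 | r0:Mul1,r1:Add2,r2:10,r3:Add1
c5: stall | r0:Mul1,r1:Add2,r2:10,r3:Add1
c6: stall | r0:Mul1,r1:Add2,r2:10,r3:Add1
c7: CDB Add2=-5; issue SUB r2<-Add2 | r0:Mul1,r1:-5,r2:Add2,r3:Add1
c8: issue MUL r1<-Mul2 | r0:Mul1,r1:Mul2,r2:Add2,r3:Add1
c9: stall | r0:Mul1,r1:Mul2,r2:Add2,r3:Add1
c10: CDB Add2=15; issue SUB r2<-Add2 | r0:Mul1,r1:Mul2,r2:Add2,r3:Add1
c11: - | r0:Mul1,r1:Mul2,r2:Add2,r3:Add1
c12: CDB Mul1=25 | r0:25,r1:Mul2,r2:Add2,r3:Add1
c13: - | r0:25,r1:Mul2,r2:Add2,r3:Add1
c14: - | r0:25,r1:Mul2,r2:Add2,r3:Add1
c15: CDB Add1=35 | r0:25,r1:Mul2,r2:Add2,r3:35
c16: CDB Add2=-10 | r0:25,r1:Mul2,r2:-10,r3:35

STATUS = VALUE 35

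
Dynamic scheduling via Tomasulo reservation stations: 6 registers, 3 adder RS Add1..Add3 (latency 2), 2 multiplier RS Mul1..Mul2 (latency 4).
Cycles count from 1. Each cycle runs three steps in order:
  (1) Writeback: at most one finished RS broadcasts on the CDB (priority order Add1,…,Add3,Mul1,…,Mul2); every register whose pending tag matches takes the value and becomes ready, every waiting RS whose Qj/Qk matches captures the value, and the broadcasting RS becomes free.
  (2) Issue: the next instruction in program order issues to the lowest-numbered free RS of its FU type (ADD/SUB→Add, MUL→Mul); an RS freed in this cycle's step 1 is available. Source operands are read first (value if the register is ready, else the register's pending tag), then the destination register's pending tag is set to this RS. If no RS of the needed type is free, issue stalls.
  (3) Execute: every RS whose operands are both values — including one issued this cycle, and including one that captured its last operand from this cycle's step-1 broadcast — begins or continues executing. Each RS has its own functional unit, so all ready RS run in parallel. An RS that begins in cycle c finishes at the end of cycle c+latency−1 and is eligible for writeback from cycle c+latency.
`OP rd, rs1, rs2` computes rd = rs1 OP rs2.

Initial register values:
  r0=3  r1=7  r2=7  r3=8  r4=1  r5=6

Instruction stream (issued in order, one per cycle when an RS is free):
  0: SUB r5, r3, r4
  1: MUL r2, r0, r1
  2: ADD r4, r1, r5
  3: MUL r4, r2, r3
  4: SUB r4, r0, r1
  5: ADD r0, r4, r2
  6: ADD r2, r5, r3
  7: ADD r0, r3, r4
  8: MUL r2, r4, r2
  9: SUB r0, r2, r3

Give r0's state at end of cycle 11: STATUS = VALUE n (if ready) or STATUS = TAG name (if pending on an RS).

cycle 1: issue SUB r5<-Add1 // r0:3,r1:7,r2:7,r3:8,r4:1,r5:Add1
cycle 2: issue MUL r2<-Mul1 // r0:3,r1:7,r2:Mul1,r3:8,r4:1,r5:Add1
cycle 3: CDB Add1=7; issue ADD r4<-Add1 // r0:3,r1:7,r2:Mul1,r3:8,r4:Add1,r5:7
cycle 4: issue MUL r4<-Mul2 // r0:3,r1:7,r2:Mul1,r3:8,r4:Mul2,r5:7
cycle 5: CDB Add1=14; issue SUB r4<-Add1 // r0:3,r1:7,r2:Mul1,r3:8,r4:Add1,r5:7
cycle 6: CDB Mul1=21; issue ADD r0<-Add2 // r0:Add2,r1:7,r2:21,r3:8,r4:Add1,r5:7
cycle 7: CDB Add1=-4; issue ADD r2<-Add1 // r0:Add2,r1:7,r2:Add1,r3:8,r4:-4,r5:7
cycle 8: issue ADD r0<-Add3 // r0:Add3,r1:7,r2:Add1,r3:8,r4:-4,r5:7
cycle 9: CDB Add1=15; issue MUL r2<-Mul1 // r0:Add3,r1:7,r2:Mul1,r3:8,r4:-4,r5:7
cycle 10: CDB Add2=17; issue SUB r0<-Add1 // r0:Add1,r1:7,r2:Mul1,r3:8,r4:-4,r5:7
cycle 11: CDB Add3=4 // r0:Add1,r1:7,r2:Mul1,r3:8,r4:-4,r5:7

STATUS = TAG Add1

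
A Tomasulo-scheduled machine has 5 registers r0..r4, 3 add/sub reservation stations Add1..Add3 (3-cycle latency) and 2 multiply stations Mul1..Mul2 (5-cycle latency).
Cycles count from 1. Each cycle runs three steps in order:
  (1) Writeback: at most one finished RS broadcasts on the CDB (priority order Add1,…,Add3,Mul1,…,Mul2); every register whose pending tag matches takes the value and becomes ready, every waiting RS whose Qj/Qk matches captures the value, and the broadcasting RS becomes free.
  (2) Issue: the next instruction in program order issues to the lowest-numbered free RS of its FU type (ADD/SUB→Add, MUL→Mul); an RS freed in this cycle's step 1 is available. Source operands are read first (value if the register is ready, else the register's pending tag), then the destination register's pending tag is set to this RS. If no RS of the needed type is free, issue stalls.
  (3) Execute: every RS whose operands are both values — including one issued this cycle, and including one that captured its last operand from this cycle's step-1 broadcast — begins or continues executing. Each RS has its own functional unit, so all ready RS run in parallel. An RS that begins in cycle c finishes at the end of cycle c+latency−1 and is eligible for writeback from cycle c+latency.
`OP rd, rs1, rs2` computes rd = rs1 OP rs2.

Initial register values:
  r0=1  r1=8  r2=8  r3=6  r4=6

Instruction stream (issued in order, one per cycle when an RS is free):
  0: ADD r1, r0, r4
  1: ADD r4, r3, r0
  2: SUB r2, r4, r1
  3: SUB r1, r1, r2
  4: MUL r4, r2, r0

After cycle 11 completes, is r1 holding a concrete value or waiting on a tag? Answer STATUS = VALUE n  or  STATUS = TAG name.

STATUS = VALUE 7

  c1: issue ADD r1<-Add1  regs: r0:1,r1:Add1,r2:8,r3:6,r4:6
  c2: issue ADD r4<-Add2  regs: r0:1,r1:Add1,r2:8,r3:6,r4:Add2
  c3: issue SUB r2<-Add3  regs: r0:1,r1:Add1,r2:Add3,r3:6,r4:Add2
  c4: CDB Add1=7; issue SUB r1<-Add1  regs: r0:1,r1:Add1,r2:Add3,r3:6,r4:Add2
  c5: CDB Add2=7; issue MUL r4<-Mul1  regs: r0:1,r1:Add1,r2:Add3,r3:6,r4:Mul1
  c6: -  regs: r0:1,r1:Add1,r2:Add3,r3:6,r4:Mul1
  c7: -  regs: r0:1,r1:Add1,r2:Add3,r3:6,r4:Mul1
  c8: CDB Add3=0  regs: r0:1,r1:Add1,r2:0,r3:6,r4:Mul1
  c9: -  regs: r0:1,r1:Add1,r2:0,r3:6,r4:Mul1
  c10: -  regs: r0:1,r1:Add1,r2:0,r3:6,r4:Mul1
  c11: CDB Add1=7  regs: r0:1,r1:7,r2:0,r3:6,r4:Mul1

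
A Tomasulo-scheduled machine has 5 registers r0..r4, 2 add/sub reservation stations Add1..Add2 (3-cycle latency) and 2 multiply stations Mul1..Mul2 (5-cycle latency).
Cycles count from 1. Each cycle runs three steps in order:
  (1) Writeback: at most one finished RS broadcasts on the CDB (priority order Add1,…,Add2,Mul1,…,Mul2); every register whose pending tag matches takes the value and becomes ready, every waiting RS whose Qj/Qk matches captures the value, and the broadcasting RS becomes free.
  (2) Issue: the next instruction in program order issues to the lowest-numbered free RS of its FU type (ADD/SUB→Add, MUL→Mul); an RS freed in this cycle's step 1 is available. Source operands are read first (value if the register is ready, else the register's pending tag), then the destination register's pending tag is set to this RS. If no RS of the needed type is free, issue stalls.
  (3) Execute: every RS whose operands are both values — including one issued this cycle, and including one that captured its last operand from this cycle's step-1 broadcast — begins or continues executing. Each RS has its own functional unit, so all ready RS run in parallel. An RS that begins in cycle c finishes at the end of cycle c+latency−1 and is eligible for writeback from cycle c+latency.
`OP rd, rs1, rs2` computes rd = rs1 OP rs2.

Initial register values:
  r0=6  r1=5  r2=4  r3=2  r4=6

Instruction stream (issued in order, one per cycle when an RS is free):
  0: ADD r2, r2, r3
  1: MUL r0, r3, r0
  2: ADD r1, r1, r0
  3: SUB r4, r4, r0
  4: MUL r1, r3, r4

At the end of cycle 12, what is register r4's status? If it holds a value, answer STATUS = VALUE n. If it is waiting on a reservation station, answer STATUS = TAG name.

STATUS = VALUE -6

c1: issue ADD r2<-Add1 | r0:6,r1:5,r2:Add1,r3:2,r4:6
c2: issue MUL r0<-Mul1 | r0:Mul1,r1:5,r2:Add1,r3:2,r4:6
c3: issue ADD r1<-Add2 | r0:Mul1,r1:Add2,r2:Add1,r3:2,r4:6
c4: CDB Add1=6; issue SUB r4<-Add1 | r0:Mul1,r1:Add2,r2:6,r3:2,r4:Add1
c5: issue MUL r1<-Mul2 | r0:Mul1,r1:Mul2,r2:6,r3:2,r4:Add1
c6: - | r0:Mul1,r1:Mul2,r2:6,r3:2,r4:Add1
c7: CDB Mul1=12 | r0:12,r1:Mul2,r2:6,r3:2,r4:Add1
c8: - | r0:12,r1:Mul2,r2:6,r3:2,r4:Add1
c9: - | r0:12,r1:Mul2,r2:6,r3:2,r4:Add1
c10: CDB Add1=-6 | r0:12,r1:Mul2,r2:6,r3:2,r4:-6
c11: CDB Add2=17 | r0:12,r1:Mul2,r2:6,r3:2,r4:-6
c12: - | r0:12,r1:Mul2,r2:6,r3:2,r4:-6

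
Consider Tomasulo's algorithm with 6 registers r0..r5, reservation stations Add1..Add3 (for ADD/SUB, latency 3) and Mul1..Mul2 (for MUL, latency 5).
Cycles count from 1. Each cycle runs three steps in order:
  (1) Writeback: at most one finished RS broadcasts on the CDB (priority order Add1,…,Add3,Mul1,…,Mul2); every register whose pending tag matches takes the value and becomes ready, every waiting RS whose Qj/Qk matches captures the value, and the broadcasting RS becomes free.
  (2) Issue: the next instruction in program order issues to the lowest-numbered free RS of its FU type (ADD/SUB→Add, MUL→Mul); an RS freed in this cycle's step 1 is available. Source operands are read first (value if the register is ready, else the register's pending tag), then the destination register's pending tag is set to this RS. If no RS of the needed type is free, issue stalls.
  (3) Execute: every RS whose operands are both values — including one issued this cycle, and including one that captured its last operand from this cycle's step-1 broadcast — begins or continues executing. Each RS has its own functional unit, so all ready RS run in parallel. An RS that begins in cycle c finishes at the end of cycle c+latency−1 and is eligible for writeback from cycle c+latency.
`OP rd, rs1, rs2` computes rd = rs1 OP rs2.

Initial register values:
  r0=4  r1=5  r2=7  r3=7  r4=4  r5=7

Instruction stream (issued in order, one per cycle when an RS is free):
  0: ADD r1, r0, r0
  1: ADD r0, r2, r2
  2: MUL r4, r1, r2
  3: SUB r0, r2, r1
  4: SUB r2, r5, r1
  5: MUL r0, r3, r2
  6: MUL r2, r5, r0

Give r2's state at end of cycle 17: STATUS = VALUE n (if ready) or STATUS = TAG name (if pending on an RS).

cycle 1: issue ADD r1<-Add1 // r0:4,r1:Add1,r2:7,r3:7,r4:4,r5:7
cycle 2: issue ADD r0<-Add2 // r0:Add2,r1:Add1,r2:7,r3:7,r4:4,r5:7
cycle 3: issue MUL r4<-Mul1 // r0:Add2,r1:Add1,r2:7,r3:7,r4:Mul1,r5:7
cycle 4: CDB Add1=8; issue SUB r0<-Add1 // r0:Add1,r1:8,r2:7,r3:7,r4:Mul1,r5:7
cycle 5: CDB Add2=14; issue SUB r2<-Add2 // r0:Add1,r1:8,r2:Add2,r3:7,r4:Mul1,r5:7
cycle 6: issue MUL r0<-Mul2 // r0:Mul2,r1:8,r2:Add2,r3:7,r4:Mul1,r5:7
cycle 7: CDB Add1=-1; stall // r0:Mul2,r1:8,r2:Add2,r3:7,r4:Mul1,r5:7
cycle 8: CDB Add2=-1; stall // r0:Mul2,r1:8,r2:-1,r3:7,r4:Mul1,r5:7
cycle 9: CDB Mul1=56; issue MUL r2<-Mul1 // r0:Mul2,r1:8,r2:Mul1,r3:7,r4:56,r5:7
cycle 10: - // r0:Mul2,r1:8,r2:Mul1,r3:7,r4:56,r5:7
cycle 11: - // r0:Mul2,r1:8,r2:Mul1,r3:7,r4:56,r5:7
cycle 12: - // r0:Mul2,r1:8,r2:Mul1,r3:7,r4:56,r5:7
cycle 13: CDB Mul2=-7 // r0:-7,r1:8,r2:Mul1,r3:7,r4:56,r5:7
cycle 14: - // r0:-7,r1:8,r2:Mul1,r3:7,r4:56,r5:7
cycle 15: - // r0:-7,r1:8,r2:Mul1,r3:7,r4:56,r5:7
cycle 16: - // r0:-7,r1:8,r2:Mul1,r3:7,r4:56,r5:7
cycle 17: - // r0:-7,r1:8,r2:Mul1,r3:7,r4:56,r5:7

STATUS = TAG Mul1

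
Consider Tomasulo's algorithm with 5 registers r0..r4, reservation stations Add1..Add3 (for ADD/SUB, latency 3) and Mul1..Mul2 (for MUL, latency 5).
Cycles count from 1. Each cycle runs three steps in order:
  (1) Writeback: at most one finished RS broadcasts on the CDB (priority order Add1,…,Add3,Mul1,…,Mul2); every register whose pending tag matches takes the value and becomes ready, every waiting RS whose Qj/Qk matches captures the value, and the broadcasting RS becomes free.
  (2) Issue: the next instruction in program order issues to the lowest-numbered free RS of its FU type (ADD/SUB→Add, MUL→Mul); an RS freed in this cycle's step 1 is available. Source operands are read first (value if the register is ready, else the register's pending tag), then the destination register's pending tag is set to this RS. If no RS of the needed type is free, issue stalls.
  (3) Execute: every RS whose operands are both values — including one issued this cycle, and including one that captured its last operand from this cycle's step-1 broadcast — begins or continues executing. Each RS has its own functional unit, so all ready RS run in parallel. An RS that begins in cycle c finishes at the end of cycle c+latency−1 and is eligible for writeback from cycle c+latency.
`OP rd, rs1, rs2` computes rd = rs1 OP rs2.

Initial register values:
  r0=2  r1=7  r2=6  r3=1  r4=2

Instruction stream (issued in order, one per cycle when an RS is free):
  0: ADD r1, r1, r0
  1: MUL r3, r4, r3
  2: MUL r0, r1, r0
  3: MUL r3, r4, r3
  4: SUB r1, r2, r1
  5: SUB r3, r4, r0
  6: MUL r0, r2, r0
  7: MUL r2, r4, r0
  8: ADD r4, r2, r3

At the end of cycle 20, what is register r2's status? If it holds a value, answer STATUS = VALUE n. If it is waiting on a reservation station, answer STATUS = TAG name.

cycle 1: issue ADD r1<-Add1 // r0:2,r1:Add1,r2:6,r3:1,r4:2
cycle 2: issue MUL r3<-Mul1 // r0:2,r1:Add1,r2:6,r3:Mul1,r4:2
cycle 3: issue MUL r0<-Mul2 // r0:Mul2,r1:Add1,r2:6,r3:Mul1,r4:2
cycle 4: CDB Add1=9; stall // r0:Mul2,r1:9,r2:6,r3:Mul1,r4:2
cycle 5: stall // r0:Mul2,r1:9,r2:6,r3:Mul1,r4:2
cycle 6: stall // r0:Mul2,r1:9,r2:6,r3:Mul1,r4:2
cycle 7: CDB Mul1=2; issue MUL r3<-Mul1 // r0:Mul2,r1:9,r2:6,r3:Mul1,r4:2
cycle 8: issue SUB r1<-Add1 // r0:Mul2,r1:Add1,r2:6,r3:Mul1,r4:2
cycle 9: CDB Mul2=18; issue SUB r3<-Add2 // r0:18,r1:Add1,r2:6,r3:Add2,r4:2
cycle 10: issue MUL r0<-Mul2 // r0:Mul2,r1:Add1,r2:6,r3:Add2,r4:2
cycle 11: CDB Add1=-3; stall // r0:Mul2,r1:-3,r2:6,r3:Add2,r4:2
cycle 12: CDB Add2=-16; stall // r0:Mul2,r1:-3,r2:6,r3:-16,r4:2
cycle 13: CDB Mul1=4; issue MUL r2<-Mul1 // r0:Mul2,r1:-3,r2:Mul1,r3:-16,r4:2
cycle 14: issue ADD r4<-Add1 // r0:Mul2,r1:-3,r2:Mul1,r3:-16,r4:Add1
cycle 15: CDB Mul2=108 // r0:108,r1:-3,r2:Mul1,r3:-16,r4:Add1
cycle 16: - // r0:108,r1:-3,r2:Mul1,r3:-16,r4:Add1
cycle 17: - // r0:108,r1:-3,r2:Mul1,r3:-16,r4:Add1
cycle 18: - // r0:108,r1:-3,r2:Mul1,r3:-16,r4:Add1
cycle 19: - // r0:108,r1:-3,r2:Mul1,r3:-16,r4:Add1
cycle 20: CDB Mul1=216 // r0:108,r1:-3,r2:216,r3:-16,r4:Add1

STATUS = VALUE 216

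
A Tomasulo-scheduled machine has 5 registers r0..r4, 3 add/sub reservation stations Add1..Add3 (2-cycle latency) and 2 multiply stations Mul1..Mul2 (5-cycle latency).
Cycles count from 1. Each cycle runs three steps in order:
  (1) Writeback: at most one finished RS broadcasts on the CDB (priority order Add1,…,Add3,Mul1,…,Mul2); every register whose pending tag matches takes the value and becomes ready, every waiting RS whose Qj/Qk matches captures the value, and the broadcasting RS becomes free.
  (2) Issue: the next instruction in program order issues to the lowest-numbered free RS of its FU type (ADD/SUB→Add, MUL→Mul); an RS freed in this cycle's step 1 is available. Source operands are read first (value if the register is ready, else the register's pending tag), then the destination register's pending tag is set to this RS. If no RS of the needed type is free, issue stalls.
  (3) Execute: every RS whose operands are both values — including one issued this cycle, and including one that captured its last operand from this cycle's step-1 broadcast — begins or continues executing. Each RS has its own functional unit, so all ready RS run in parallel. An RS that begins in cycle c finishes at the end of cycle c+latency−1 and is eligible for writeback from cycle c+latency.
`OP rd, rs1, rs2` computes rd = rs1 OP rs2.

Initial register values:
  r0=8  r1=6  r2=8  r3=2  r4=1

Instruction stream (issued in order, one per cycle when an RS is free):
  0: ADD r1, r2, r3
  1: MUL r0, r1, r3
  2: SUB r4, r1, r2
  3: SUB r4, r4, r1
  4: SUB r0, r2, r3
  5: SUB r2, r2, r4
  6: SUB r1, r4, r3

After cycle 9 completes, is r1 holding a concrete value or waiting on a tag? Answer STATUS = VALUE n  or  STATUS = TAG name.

  c1: issue ADD r1<-Add1  regs: r0:8,r1:Add1,r2:8,r3:2,r4:1
  c2: issue MUL r0<-Mul1  regs: r0:Mul1,r1:Add1,r2:8,r3:2,r4:1
  c3: CDB Add1=10; issue SUB r4<-Add1  regs: r0:Mul1,r1:10,r2:8,r3:2,r4:Add1
  c4: issue SUB r4<-Add2  regs: r0:Mul1,r1:10,r2:8,r3:2,r4:Add2
  c5: CDB Add1=2; issue SUB r0<-Add1  regs: r0:Add1,r1:10,r2:8,r3:2,r4:Add2
  c6: issue SUB r2<-Add3  regs: r0:Add1,r1:10,r2:Add3,r3:2,r4:Add2
  c7: CDB Add1=6; issue SUB r1<-Add1  regs: r0:6,r1:Add1,r2:Add3,r3:2,r4:Add2
  c8: CDB Add2=-8  regs: r0:6,r1:Add1,r2:Add3,r3:2,r4:-8
  c9: CDB Mul1=20  regs: r0:6,r1:Add1,r2:Add3,r3:2,r4:-8

STATUS = TAG Add1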